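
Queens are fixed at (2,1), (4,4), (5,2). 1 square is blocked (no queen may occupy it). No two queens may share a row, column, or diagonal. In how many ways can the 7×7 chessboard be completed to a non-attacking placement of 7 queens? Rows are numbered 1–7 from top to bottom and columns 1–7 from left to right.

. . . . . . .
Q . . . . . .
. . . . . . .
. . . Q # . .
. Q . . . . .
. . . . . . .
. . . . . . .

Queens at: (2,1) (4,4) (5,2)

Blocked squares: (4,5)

2

Branch on row 1: col 3 → 1; col 5 → 1.
Sum: 1 + 1 = 2.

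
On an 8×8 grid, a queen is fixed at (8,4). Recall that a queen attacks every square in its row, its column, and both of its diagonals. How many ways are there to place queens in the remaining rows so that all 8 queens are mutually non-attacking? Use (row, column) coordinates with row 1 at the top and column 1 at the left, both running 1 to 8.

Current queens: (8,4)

18

Branch on row 1: col 1 → 1; col 2 → 3; col 3 → 3; col 5 → 3; col 6 → 4; col 7 → 3; col 8 → 1.
Sum: 1 + 3 + 3 + 3 + 4 + 3 + 1 = 18.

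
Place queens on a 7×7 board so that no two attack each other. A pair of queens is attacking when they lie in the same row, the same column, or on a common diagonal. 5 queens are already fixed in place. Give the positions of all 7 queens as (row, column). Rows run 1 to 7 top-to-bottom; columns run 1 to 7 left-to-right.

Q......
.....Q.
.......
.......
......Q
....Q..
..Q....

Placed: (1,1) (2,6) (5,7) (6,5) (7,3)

(1,1) (2,6) (3,4) (4,2) (5,7) (6,5) (7,3)

Row 3: attacked by (1,1)→{1,3}; (2,6)→{5,6,7}; (5,7)→{5,7}; (6,5)→{2,5}; (7,3)→{3,7}. Safe: 4. Place at column 4.
Row 4: attacked by (1,1)→{1,4}; (2,6)→{4,6}; (3,4)→{3,4,5}; (5,7)→{6,7}; (6,5)→{3,5,7}; (7,3)→{3,6}. Safe: 2. Place at column 2.
Columns [1, 6, 4, 2, 7, 5, 3], r−c [0, -4, -1, 2, -2, 1, 4], r+c [2, 8, 7, 6, 12, 11, 10] are all distinct, so no two queens attack.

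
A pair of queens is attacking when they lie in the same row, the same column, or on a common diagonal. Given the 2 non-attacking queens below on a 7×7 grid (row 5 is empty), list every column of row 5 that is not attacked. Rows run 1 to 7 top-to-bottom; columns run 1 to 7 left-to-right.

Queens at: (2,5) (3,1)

columns 4, 6, 7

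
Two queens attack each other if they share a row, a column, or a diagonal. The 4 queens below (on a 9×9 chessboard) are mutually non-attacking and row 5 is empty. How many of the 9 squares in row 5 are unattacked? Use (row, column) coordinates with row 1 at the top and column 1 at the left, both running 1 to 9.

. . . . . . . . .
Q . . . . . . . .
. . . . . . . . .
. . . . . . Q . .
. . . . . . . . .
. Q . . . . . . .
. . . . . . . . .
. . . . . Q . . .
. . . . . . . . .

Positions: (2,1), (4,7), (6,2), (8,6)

(2,1) attacks row 5 at column 1 and diagonals 4.
(4,7) attacks row 5 at column 7 and diagonals 6, 8.
(6,2) attacks row 5 at column 2 and diagonals 1, 3.
(8,6) attacks row 5 at column 6 and diagonals 3, 9.
Attacked columns: {1, 2, 3, 4, 6, 7, 8, 9}. Safe: {5}.

1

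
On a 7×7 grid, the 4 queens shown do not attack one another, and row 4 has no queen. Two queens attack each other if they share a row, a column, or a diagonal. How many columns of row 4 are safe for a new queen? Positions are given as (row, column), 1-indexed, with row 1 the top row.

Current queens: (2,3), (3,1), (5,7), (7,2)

(2,3) attacks row 4 at column 3 and diagonals 1, 5.
(3,1) attacks row 4 at column 1 and diagonals 2.
(5,7) attacks row 4 at column 7 and diagonals 6.
(7,2) attacks row 4 at column 2 and diagonals 5.
Attacked columns: {1, 2, 3, 5, 6, 7}. Safe: {4}.

1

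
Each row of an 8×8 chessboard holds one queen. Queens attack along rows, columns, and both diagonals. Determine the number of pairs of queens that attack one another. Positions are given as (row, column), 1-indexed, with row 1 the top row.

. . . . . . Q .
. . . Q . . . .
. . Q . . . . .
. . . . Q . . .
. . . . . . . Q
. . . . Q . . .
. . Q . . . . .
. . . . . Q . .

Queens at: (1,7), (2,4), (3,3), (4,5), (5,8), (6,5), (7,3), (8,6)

3

Same column: (3,3)–(7,3) (column 3); (4,5)–(6,5) (column 5).
Same diagonal: (2,4)–(3,3) (|2−3| = |4−3| = 1).
Total attacking pairs: 3.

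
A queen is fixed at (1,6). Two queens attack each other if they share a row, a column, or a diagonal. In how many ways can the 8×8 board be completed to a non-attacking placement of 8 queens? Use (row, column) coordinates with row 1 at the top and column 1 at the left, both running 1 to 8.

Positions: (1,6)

Branch on row 2: col 1 → 1; col 2 → 2; col 3 → 8; col 4 → 4; col 8 → 1.
Sum: 1 + 2 + 8 + 4 + 1 = 16.

16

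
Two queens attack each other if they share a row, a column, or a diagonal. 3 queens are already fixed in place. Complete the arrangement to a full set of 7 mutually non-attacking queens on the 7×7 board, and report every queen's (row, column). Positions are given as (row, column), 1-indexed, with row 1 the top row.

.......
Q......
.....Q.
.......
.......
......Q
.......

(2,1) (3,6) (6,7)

(1,3) (2,1) (3,6) (4,2) (5,5) (6,7) (7,4)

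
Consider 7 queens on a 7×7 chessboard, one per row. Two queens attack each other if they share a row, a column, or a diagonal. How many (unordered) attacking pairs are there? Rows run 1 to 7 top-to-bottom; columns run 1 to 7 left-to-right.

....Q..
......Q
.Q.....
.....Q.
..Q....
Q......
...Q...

All columns are distinct and no two queens satisfy |Δrow| = |Δcol|, so no pair attacks.

0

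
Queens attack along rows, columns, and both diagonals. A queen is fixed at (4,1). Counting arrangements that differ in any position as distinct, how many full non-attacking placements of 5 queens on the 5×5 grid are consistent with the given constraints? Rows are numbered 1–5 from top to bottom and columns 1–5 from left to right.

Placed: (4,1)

2

Branch on row 1: col 2 → 1; col 3 → 0; col 5 → 1.
Sum: 1 + 0 + 1 = 2.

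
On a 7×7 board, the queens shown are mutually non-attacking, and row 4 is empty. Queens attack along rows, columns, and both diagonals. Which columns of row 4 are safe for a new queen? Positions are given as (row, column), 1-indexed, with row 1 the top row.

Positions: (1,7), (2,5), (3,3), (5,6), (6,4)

columns 1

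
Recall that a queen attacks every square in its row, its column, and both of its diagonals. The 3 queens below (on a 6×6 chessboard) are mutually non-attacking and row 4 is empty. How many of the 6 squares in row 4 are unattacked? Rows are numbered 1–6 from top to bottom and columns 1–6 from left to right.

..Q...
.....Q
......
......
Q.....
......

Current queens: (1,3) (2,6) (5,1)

(1,3) attacks row 4 at column 3 and diagonals 6.
(2,6) attacks row 4 at column 6 and diagonals 4.
(5,1) attacks row 4 at column 1 and diagonals 2.
Attacked columns: {1, 2, 3, 4, 6}. Safe: {5}.

1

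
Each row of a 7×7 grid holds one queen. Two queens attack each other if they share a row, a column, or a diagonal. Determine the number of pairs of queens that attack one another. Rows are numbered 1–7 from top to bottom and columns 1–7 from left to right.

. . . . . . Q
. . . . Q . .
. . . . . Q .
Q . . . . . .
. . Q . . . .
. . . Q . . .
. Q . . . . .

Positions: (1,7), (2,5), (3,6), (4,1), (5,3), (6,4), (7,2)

4

Same diagonal: (1,7)–(5,3) (|1−5| = |7−3| = 4); (2,5)–(3,6) (|2−3| = |5−6| = 1); (3,6)–(7,2) (|3−7| = |6−2| = 4); (5,3)–(6,4) (|5−6| = |3−4| = 1).
Total attacking pairs: 4.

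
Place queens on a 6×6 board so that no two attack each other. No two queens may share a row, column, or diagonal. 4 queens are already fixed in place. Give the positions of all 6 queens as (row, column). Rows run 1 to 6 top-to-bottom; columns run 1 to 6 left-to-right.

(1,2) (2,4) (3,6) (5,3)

(1,2) (2,4) (3,6) (4,1) (5,3) (6,5)

Row 4: attacked by (1,2)→{2,5}; (2,4)→{2,4,6}; (3,6)→{5,6}; (5,3)→{2,3,4}. Safe: 1. Place at column 1.
Row 6: attacked by (1,2)→{2}; (2,4)→{4}; (3,6)→{3,6}; (4,1)→{1,3}; (5,3)→{2,3,4}. Safe: 5. Place at column 5.
Columns [2, 4, 6, 1, 3, 5], r−c [-1, -2, -3, 3, 2, 1], r+c [3, 6, 9, 5, 8, 11] are all distinct, so no two queens attack.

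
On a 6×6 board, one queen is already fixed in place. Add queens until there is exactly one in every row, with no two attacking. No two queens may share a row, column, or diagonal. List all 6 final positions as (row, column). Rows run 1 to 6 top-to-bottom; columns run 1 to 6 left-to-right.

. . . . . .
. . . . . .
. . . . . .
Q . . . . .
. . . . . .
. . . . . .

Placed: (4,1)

(1,2) (2,4) (3,6) (4,1) (5,3) (6,5)

Row 1: attacked by (4,1)→{1,4}. Safe: 2, 3, 5, 6. Place at column 2.
Row 2: attacked by (1,2)→{1,2,3}; (4,1)→{1,3}. Safe: 4, 5, 6. Place at column 4.
Row 3: attacked by (1,2)→{2,4}; (2,4)→{3,4,5}; (4,1)→{1,2}. Safe: 6. Place at column 6.
Row 5: attacked by (1,2)→{2,6}; (2,4)→{1,4}; (3,6)→{4,6}; (4,1)→{1,2}. Safe: 3, 5. Place at column 3.
Row 6: attacked by (1,2)→{2}; (2,4)→{4}; (3,6)→{3,6}; (4,1)→{1,3}; (5,3)→{2,3,4}. Safe: 5. Place at column 5.
Columns [2, 4, 6, 1, 3, 5], r−c [-1, -2, -3, 3, 2, 1], r+c [3, 6, 9, 5, 8, 11] are all distinct, so no two queens attack.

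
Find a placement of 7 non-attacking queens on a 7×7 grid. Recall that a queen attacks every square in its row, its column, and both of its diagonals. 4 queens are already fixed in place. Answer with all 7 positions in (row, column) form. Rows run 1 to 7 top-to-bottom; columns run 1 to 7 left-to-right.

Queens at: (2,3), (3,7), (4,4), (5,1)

(1,6) (2,3) (3,7) (4,4) (5,1) (6,5) (7,2)

Row 1: attacked by (2,3)→{2,3,4}; (3,7)→{5,7}; (4,4)→{1,4,7}; (5,1)→{1,5}. Safe: 6. Place at column 6.
Row 6: attacked by (1,6)→{1,6}; (2,3)→{3,7}; (3,7)→{4,7}; (4,4)→{2,4,6}; (5,1)→{1,2}. Safe: 5. Place at column 5.
Row 7: attacked by (1,6)→{6}; (2,3)→{3}; (3,7)→{3,7}; (4,4)→{1,4,7}; (5,1)→{1,3}; (6,5)→{4,5,6}. Safe: 2. Place at column 2.
Columns [6, 3, 7, 4, 1, 5, 2], r−c [-5, -1, -4, 0, 4, 1, 5], r+c [7, 5, 10, 8, 6, 11, 9] are all distinct, so no two queens attack.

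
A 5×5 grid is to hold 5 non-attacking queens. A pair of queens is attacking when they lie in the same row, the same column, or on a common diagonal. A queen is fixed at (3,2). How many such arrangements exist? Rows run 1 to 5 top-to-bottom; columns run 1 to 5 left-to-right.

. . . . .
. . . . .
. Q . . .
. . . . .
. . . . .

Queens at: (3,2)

2

Branch on row 1: col 1 → 1; col 3 → 1; col 5 → 0.
Sum: 1 + 1 + 0 = 2.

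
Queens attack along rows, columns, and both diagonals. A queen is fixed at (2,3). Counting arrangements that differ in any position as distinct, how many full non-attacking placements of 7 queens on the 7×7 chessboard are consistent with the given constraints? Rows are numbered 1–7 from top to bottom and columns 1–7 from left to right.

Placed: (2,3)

Branch on row 1: col 1 → 1; col 5 → 1; col 6 → 3; col 7 → 1.
Sum: 1 + 1 + 3 + 1 = 6.

6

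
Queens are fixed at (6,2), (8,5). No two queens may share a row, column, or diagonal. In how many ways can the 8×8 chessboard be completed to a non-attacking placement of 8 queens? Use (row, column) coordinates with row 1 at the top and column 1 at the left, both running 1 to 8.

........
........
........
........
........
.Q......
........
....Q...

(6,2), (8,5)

3

Branch on row 1: col 1 → 0; col 3 → 0; col 4 → 1; col 6 → 1; col 8 → 1.
Sum: 0 + 0 + 1 + 1 + 1 = 3.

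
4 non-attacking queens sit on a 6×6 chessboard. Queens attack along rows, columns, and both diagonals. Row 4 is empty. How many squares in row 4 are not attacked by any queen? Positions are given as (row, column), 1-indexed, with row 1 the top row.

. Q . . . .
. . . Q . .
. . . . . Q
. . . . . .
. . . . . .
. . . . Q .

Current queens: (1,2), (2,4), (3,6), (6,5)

(1,2) attacks row 4 at column 2 and diagonals 5.
(2,4) attacks row 4 at column 4 and diagonals 2, 6.
(3,6) attacks row 4 at column 6 and diagonals 5.
(6,5) attacks row 4 at column 5 and diagonals 3.
Attacked columns: {2, 3, 4, 5, 6}. Safe: {1}.

1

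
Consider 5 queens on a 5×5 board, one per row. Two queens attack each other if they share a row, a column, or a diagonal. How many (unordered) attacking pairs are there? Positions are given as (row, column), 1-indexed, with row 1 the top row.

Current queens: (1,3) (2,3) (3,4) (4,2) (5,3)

5

Same column: (1,3)–(2,3) (column 3); (1,3)–(5,3) (column 3); (2,3)–(5,3) (column 3).
Same diagonal: (2,3)–(3,4) (|2−3| = |3−4| = 1); (4,2)–(5,3) (|4−5| = |2−3| = 1).
Total attacking pairs: 5.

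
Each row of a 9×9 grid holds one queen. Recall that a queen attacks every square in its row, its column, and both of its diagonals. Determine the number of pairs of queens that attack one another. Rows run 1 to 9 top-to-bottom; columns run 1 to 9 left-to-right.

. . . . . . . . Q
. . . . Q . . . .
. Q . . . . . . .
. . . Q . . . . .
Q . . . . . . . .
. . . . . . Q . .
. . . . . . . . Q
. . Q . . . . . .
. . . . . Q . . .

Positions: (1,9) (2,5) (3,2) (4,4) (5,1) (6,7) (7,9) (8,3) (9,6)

1

Same column: (1,9)–(7,9) (column 9).
Total attacking pairs: 1.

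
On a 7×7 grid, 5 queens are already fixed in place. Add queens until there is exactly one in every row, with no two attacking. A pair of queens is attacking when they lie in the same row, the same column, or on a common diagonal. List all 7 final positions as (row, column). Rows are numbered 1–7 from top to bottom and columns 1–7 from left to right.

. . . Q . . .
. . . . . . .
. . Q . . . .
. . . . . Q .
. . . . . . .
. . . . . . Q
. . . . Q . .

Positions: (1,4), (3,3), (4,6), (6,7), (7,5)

(1,4) (2,1) (3,3) (4,6) (5,2) (6,7) (7,5)

Row 2: attacked by (1,4)→{3,4,5}; (3,3)→{2,3,4}; (4,6)→{4,6}; (6,7)→{3,7}; (7,5)→{5}. Safe: 1. Place at column 1.
Row 5: attacked by (1,4)→{4}; (2,1)→{1,4}; (3,3)→{1,3,5}; (4,6)→{5,6,7}; (6,7)→{6,7}; (7,5)→{3,5,7}. Safe: 2. Place at column 2.
Columns [4, 1, 3, 6, 2, 7, 5], r−c [-3, 1, 0, -2, 3, -1, 2], r+c [5, 3, 6, 10, 7, 13, 12] are all distinct, so no two queens attack.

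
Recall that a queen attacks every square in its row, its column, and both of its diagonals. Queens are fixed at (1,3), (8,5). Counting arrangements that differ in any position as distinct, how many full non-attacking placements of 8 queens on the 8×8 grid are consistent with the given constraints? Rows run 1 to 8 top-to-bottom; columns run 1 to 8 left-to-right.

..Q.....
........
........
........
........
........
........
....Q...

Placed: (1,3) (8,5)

4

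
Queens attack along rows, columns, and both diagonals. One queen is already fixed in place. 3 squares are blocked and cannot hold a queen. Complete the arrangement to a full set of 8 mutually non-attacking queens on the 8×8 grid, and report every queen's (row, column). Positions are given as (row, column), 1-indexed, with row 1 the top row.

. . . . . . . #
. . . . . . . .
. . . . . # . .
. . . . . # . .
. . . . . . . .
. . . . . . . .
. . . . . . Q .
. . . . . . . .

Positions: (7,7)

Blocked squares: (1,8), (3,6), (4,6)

(1,6) (2,1) (3,5) (4,2) (5,8) (6,3) (7,7) (8,4)

Row 1: attacked by (7,7)→{1,7}. Blocked: 8. Safe: 2, 3, 4, 5, 6. Place at column 6.
Row 2: attacked by (1,6)→{5,6,7}; (7,7)→{2,7}. Safe: 1, 3, 4, 8. Place at column 1.
Row 3: attacked by (1,6)→{4,6,8}; (2,1)→{1,2}; (7,7)→{3,7}. Blocked: 6. Safe: 5. Place at column 5.
Row 4: attacked by (1,6)→{3,6}; (2,1)→{1,3}; (3,5)→{4,5,6}; (7,7)→{4,7}. Blocked: 6. Safe: 2, 8. Place at column 2.
Row 5: attacked by (1,6)→{2,6}; (2,1)→{1,4}; (3,5)→{3,5,7}; (4,2)→{1,2,3}; (7,7)→{5,7}. Safe: 8. Place at column 8.
Row 6: attacked by (1,6)→{1,6}; (2,1)→{1,5}; (3,5)→{2,5,8}; (4,2)→{2,4}; (5,8)→{7,8}; (7,7)→{6,7,8}. Safe: 3. Place at column 3.
Row 8: attacked by (1,6)→{6}; (2,1)→{1,7}; (3,5)→{5}; (4,2)→{2,6}; (5,8)→{5,8}; (6,3)→{1,3,5}; (7,7)→{6,7,8}. Safe: 4. Place at column 4.
Columns [6, 1, 5, 2, 8, 3, 7, 4], r−c [-5, 1, -2, 2, -3, 3, 0, 4], r+c [7, 3, 8, 6, 13, 9, 14, 12] are all distinct, so no two queens attack.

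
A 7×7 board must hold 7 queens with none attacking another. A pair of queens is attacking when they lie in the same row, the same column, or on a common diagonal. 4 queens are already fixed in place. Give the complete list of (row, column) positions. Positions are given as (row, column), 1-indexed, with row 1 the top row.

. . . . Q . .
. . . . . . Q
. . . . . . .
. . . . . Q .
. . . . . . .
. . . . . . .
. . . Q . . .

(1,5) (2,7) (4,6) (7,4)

Row 3: attacked by (1,5)→{3,5,7}; (2,7)→{6,7}; (4,6)→{5,6,7}; (7,4)→{4}. Safe: 1, 2. Place at column 2.
Row 5: attacked by (1,5)→{1,5}; (2,7)→{4,7}; (3,2)→{2,4}; (4,6)→{5,6,7}; (7,4)→{2,4,6}. Safe: 3. Place at column 3.
Row 6: attacked by (1,5)→{5}; (2,7)→{3,7}; (3,2)→{2,5}; (4,6)→{4,6}; (5,3)→{2,3,4}; (7,4)→{3,4,5}. Safe: 1. Place at column 1.
Columns [5, 7, 2, 6, 3, 1, 4], r−c [-4, -5, 1, -2, 2, 5, 3], r+c [6, 9, 5, 10, 8, 7, 11] are all distinct, so no two queens attack.

(1,5) (2,7) (3,2) (4,6) (5,3) (6,1) (7,4)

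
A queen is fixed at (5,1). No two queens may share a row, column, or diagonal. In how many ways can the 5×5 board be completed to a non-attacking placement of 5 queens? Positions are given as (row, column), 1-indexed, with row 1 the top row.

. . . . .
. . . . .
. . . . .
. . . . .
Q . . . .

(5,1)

2

Branch on row 1: col 2 → 0; col 3 → 1; col 4 → 1.
Sum: 0 + 1 + 1 = 2.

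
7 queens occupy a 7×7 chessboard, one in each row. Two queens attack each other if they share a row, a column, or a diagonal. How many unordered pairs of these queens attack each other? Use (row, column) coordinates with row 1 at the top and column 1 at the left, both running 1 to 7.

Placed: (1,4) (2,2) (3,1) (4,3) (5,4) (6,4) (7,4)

Same column: (1,4)–(5,4) (column 4); (1,4)–(6,4) (column 4); (1,4)–(7,4) (column 4); (5,4)–(6,4) (column 4); (5,4)–(7,4) (column 4); (6,4)–(7,4) (column 4).
Same diagonal: (2,2)–(3,1) (|2−3| = |2−1| = 1); (3,1)–(6,4) (|3−6| = |1−4| = 3); (4,3)–(5,4) (|4−5| = |3−4| = 1).
Total attacking pairs: 9.

9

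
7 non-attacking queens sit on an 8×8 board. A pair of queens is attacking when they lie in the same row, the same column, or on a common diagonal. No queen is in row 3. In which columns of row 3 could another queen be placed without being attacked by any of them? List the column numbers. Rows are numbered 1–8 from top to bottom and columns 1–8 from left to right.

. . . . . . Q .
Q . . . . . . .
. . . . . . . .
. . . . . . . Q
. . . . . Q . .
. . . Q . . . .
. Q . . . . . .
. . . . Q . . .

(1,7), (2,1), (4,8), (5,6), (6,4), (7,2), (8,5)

columns 3

(1,7) attacks row 3 at column 7 and diagonals 5.
(2,1) attacks row 3 at column 1 and diagonals 2.
(4,8) attacks row 3 at column 8 and diagonals 7.
(5,6) attacks row 3 at column 6 and diagonals 4, 8.
(6,4) attacks row 3 at column 4 and diagonals 1, 7.
(7,2) attacks row 3 at column 2 and diagonals 6.
(8,5) attacks row 3 at column 5.
Attacked columns: {1, 2, 4, 5, 6, 7, 8}. Safe: {3}.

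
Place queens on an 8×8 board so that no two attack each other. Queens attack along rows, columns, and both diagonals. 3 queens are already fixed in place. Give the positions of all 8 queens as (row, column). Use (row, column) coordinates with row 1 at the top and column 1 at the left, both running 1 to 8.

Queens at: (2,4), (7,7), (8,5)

Row 1: attacked by (2,4)→{3,4,5}; (7,7)→{1,7}; (8,5)→{5}. Safe: 2, 6, 8. Place at column 2.
Row 3: attacked by (1,2)→{2,4}; (2,4)→{3,4,5}; (7,7)→{3,7}; (8,5)→{5}. Safe: 1, 6, 8. Place at column 6.
Row 4: attacked by (1,2)→{2,5}; (2,4)→{2,4,6}; (3,6)→{5,6,7}; (7,7)→{4,7}; (8,5)→{1,5}. Safe: 3, 8. Place at column 8.
Row 5: attacked by (1,2)→{2,6}; (2,4)→{1,4,7}; (3,6)→{4,6,8}; (4,8)→{7,8}; (7,7)→{5,7}; (8,5)→{2,5,8}. Safe: 3. Place at column 3.
Row 6: attacked by (1,2)→{2,7}; (2,4)→{4,8}; (3,6)→{3,6}; (4,8)→{6,8}; (5,3)→{2,3,4}; (7,7)→{6,7,8}; (8,5)→{3,5,7}. Safe: 1. Place at column 1.
Columns [2, 4, 6, 8, 3, 1, 7, 5], r−c [-1, -2, -3, -4, 2, 5, 0, 3], r+c [3, 6, 9, 12, 8, 7, 14, 13] are all distinct, so no two queens attack.

(1,2) (2,4) (3,6) (4,8) (5,3) (6,1) (7,7) (8,5)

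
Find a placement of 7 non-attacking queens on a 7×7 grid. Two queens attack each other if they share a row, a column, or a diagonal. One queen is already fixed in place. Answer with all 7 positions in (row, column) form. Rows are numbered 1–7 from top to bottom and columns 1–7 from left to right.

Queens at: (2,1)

Row 1: attacked by (2,1)→{1,2}. Safe: 3, 4, 5, 6, 7. Place at column 5.
Row 3: attacked by (1,5)→{3,5,7}; (2,1)→{1,2}. Safe: 4, 6. Place at column 6.
Row 4: attacked by (1,5)→{2,5}; (2,1)→{1,3}; (3,6)→{5,6,7}. Safe: 4. Place at column 4.
Row 5: attacked by (1,5)→{1,5}; (2,1)→{1,4}; (3,6)→{4,6}; (4,4)→{3,4,5}. Safe: 2, 7. Place at column 2.
Row 6: attacked by (1,5)→{5}; (2,1)→{1,5}; (3,6)→{3,6}; (4,4)→{2,4,6}; (5,2)→{1,2,3}. Safe: 7. Place at column 7.
Row 7: attacked by (1,5)→{5}; (2,1)→{1,6}; (3,6)→{2,6}; (4,4)→{1,4,7}; (5,2)→{2,4}; (6,7)→{6,7}. Safe: 3. Place at column 3.
Columns [5, 1, 6, 4, 2, 7, 3], r−c [-4, 1, -3, 0, 3, -1, 4], r+c [6, 3, 9, 8, 7, 13, 10] are all distinct, so no two queens attack.

(1,5) (2,1) (3,6) (4,4) (5,2) (6,7) (7,3)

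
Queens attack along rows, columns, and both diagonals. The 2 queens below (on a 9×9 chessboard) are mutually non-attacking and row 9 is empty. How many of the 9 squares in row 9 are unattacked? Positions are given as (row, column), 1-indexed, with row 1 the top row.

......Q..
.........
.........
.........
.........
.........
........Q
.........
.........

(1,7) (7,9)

7

(1,7) attacks row 9 at column 7.
(7,9) attacks row 9 at column 9 and diagonals 7.
Attacked columns: {7, 9}. Safe: {1, 2, 3, 4, 5, 6, 8}.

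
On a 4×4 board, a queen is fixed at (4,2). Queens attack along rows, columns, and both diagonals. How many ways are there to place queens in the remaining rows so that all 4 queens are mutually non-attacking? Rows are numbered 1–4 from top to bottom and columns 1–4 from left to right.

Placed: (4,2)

1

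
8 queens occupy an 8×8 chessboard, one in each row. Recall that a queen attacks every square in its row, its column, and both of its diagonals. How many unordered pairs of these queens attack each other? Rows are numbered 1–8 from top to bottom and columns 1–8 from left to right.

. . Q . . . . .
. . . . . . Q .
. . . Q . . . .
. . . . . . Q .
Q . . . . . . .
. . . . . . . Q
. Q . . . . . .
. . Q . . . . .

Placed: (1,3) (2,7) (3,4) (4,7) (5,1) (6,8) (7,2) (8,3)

6

Same column: (1,3)–(8,3) (column 3); (2,7)–(4,7) (column 7).
Same diagonal: (1,3)–(6,8) (|1−6| = |3−8| = 5); (2,7)–(7,2) (|2−7| = |7−2| = 5); (4,7)–(8,3) (|4−8| = |7−3| = 4); (7,2)–(8,3) (|7−8| = |2−3| = 1).
Total attacking pairs: 6.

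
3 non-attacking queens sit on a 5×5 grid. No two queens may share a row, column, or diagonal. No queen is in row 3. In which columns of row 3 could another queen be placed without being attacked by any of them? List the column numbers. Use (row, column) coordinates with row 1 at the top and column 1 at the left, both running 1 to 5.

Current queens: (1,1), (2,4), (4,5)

columns 2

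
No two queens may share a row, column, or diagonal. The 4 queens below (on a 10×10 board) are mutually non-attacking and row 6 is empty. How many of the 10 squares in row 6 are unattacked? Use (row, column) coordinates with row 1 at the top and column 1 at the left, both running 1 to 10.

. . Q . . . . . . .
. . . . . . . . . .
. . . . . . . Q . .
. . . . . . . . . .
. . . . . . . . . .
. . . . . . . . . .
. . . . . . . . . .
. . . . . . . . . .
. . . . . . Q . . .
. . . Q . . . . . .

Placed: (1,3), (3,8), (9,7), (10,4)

4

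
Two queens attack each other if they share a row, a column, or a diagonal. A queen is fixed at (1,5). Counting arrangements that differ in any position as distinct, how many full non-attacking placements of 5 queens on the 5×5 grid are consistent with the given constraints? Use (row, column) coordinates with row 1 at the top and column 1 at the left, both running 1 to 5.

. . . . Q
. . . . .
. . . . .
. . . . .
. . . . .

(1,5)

2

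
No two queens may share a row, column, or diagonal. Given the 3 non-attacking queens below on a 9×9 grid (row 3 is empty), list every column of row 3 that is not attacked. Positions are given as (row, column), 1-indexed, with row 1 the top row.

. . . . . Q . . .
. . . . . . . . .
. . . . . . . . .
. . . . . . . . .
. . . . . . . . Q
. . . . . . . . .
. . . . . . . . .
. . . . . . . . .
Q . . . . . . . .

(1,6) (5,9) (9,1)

(1,6) attacks row 3 at column 6 and diagonals 4, 8.
(5,9) attacks row 3 at column 9 and diagonals 7.
(9,1) attacks row 3 at column 1 and diagonals 7.
Attacked columns: {1, 4, 6, 7, 8, 9}. Safe: {2, 3, 5}.

columns 2, 3, 5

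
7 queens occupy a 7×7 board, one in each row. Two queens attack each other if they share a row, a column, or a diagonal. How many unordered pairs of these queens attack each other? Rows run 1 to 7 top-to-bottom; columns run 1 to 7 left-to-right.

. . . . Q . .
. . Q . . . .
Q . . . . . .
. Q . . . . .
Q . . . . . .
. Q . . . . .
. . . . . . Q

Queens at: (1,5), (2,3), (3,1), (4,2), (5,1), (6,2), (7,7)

Same column: (3,1)–(5,1) (column 1); (4,2)–(6,2) (column 2).
Same diagonal: (1,5)–(4,2) (|1−4| = |5−2| = 3); (1,5)–(5,1) (|1−5| = |5−1| = 4); (3,1)–(4,2) (|3−4| = |1−2| = 1); (4,2)–(5,1) (|4−5| = |2−1| = 1); (5,1)–(6,2) (|5−6| = |1−2| = 1).
Total attacking pairs: 7.

7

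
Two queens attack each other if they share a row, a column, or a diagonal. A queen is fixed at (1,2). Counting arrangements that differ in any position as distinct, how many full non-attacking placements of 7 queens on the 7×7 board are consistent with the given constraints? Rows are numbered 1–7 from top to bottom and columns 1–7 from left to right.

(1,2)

Branch on row 2: col 4 → 2; col 5 → 3; col 6 → 1; col 7 → 1.
Sum: 2 + 3 + 1 + 1 = 7.

7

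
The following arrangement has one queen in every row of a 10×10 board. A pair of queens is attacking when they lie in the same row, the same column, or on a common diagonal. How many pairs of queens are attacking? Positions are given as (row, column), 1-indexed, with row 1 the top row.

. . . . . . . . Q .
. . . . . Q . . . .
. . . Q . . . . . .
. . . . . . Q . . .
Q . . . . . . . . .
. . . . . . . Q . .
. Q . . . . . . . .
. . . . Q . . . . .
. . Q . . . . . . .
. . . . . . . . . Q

All columns are distinct and no two queens satisfy |Δrow| = |Δcol|, so no pair attacks.

0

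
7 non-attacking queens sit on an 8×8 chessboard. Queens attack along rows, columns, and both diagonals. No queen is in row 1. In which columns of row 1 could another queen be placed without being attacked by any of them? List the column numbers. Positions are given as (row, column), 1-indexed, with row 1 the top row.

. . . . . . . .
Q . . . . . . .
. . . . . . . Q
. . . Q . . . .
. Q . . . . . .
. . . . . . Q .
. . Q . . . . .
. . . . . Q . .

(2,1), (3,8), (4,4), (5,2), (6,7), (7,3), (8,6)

columns 5

(2,1) attacks row 1 at column 1 and diagonals 2.
(3,8) attacks row 1 at column 8 and diagonals 6.
(4,4) attacks row 1 at column 4 and diagonals 1, 7.
(5,2) attacks row 1 at column 2 and diagonals 6.
(6,7) attacks row 1 at column 7 and diagonals 2.
(7,3) attacks row 1 at column 3.
(8,6) attacks row 1 at column 6.
Attacked columns: {1, 2, 3, 4, 6, 7, 8}. Safe: {5}.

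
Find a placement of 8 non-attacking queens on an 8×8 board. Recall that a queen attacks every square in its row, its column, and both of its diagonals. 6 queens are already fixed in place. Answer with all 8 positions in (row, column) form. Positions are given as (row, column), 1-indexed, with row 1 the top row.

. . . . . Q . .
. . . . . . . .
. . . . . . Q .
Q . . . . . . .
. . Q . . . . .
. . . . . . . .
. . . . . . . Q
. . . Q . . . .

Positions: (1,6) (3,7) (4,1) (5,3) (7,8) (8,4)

(1,6) (2,2) (3,7) (4,1) (5,3) (6,5) (7,8) (8,4)

Row 2: attacked by (1,6)→{5,6,7}; (3,7)→{6,7,8}; (4,1)→{1,3}; (5,3)→{3,6}; (7,8)→{3,8}; (8,4)→{4}. Safe: 2. Place at column 2.
Row 6: attacked by (1,6)→{1,6}; (2,2)→{2,6}; (3,7)→{4,7}; (4,1)→{1,3}; (5,3)→{2,3,4}; (7,8)→{7,8}; (8,4)→{2,4,6}. Safe: 5. Place at column 5.
Columns [6, 2, 7, 1, 3, 5, 8, 4], r−c [-5, 0, -4, 3, 2, 1, -1, 4], r+c [7, 4, 10, 5, 8, 11, 15, 12] are all distinct, so no two queens attack.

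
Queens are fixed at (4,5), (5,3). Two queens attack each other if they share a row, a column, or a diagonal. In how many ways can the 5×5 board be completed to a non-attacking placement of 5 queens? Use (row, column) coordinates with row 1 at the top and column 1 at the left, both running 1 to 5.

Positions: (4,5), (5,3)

1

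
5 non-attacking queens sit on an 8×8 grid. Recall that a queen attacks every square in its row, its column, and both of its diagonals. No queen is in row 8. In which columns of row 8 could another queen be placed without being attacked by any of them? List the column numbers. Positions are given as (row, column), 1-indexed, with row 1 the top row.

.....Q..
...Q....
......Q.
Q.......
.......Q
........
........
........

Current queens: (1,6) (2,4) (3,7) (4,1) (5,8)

(1,6) attacks row 8 at column 6.
(2,4) attacks row 8 at column 4.
(3,7) attacks row 8 at column 7 and diagonals 2.
(4,1) attacks row 8 at column 1 and diagonals 5.
(5,8) attacks row 8 at column 8 and diagonals 5.
Attacked columns: {1, 2, 4, 5, 6, 7, 8}. Safe: {3}.

columns 3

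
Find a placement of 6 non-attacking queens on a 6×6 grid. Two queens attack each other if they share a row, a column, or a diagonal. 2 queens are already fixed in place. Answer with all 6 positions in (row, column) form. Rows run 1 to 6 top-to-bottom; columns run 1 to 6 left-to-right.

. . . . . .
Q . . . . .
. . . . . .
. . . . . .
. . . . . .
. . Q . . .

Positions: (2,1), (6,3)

(1,4) (2,1) (3,5) (4,2) (5,6) (6,3)

Row 1: attacked by (2,1)→{1,2}; (6,3)→{3}. Safe: 4, 5, 6. Place at column 4.
Row 3: attacked by (1,4)→{2,4,6}; (2,1)→{1,2}; (6,3)→{3,6}. Safe: 5. Place at column 5.
Row 4: attacked by (1,4)→{1,4}; (2,1)→{1,3}; (3,5)→{4,5,6}; (6,3)→{1,3,5}. Safe: 2. Place at column 2.
Row 5: attacked by (1,4)→{4}; (2,1)→{1,4}; (3,5)→{3,5}; (4,2)→{1,2,3}; (6,3)→{2,3,4}. Safe: 6. Place at column 6.
Columns [4, 1, 5, 2, 6, 3], r−c [-3, 1, -2, 2, -1, 3], r+c [5, 3, 8, 6, 11, 9] are all distinct, so no two queens attack.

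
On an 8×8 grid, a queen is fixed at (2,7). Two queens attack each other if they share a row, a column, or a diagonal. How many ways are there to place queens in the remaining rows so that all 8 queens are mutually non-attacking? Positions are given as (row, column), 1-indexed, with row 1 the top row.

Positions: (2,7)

16

Branch on row 1: col 1 → 2; col 2 → 2; col 3 → 2; col 4 → 4; col 5 → 6.
Sum: 2 + 2 + 2 + 4 + 6 = 16.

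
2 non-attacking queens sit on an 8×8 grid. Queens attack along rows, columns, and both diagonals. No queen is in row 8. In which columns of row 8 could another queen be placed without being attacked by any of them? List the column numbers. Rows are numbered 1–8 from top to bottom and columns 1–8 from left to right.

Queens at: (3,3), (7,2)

(3,3) attacks row 8 at column 3 and diagonals 8.
(7,2) attacks row 8 at column 2 and diagonals 1, 3.
Attacked columns: {1, 2, 3, 8}. Safe: {4, 5, 6, 7}.

columns 4, 5, 6, 7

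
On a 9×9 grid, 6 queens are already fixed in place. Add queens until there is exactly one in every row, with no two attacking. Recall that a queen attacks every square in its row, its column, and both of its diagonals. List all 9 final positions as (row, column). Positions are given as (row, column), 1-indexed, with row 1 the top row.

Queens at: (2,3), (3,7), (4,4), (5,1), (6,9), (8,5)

(1,6) (2,3) (3,7) (4,4) (5,1) (6,9) (7,2) (8,5) (9,8)

Row 1: attacked by (2,3)→{2,3,4}; (3,7)→{5,7,9}; (4,4)→{1,4,7}; (5,1)→{1,5}; (6,9)→{4,9}; (8,5)→{5}. Safe: 6, 8. Place at column 6.
Row 7: attacked by (1,6)→{6}; (2,3)→{3,8}; (3,7)→{3,7}; (4,4)→{1,4,7}; (5,1)→{1,3}; (6,9)→{8,9}; (8,5)→{4,5,6}. Safe: 2. Place at column 2.
Row 9: attacked by (1,6)→{6}; (2,3)→{3}; (3,7)→{1,7}; (4,4)→{4,9}; (5,1)→{1,5}; (6,9)→{6,9}; (7,2)→{2,4}; (8,5)→{4,5,6}. Safe: 8. Place at column 8.
Columns [6, 3, 7, 4, 1, 9, 2, 5, 8], r−c [-5, -1, -4, 0, 4, -3, 5, 3, 1], r+c [7, 5, 10, 8, 6, 15, 9, 13, 17] are all distinct, so no two queens attack.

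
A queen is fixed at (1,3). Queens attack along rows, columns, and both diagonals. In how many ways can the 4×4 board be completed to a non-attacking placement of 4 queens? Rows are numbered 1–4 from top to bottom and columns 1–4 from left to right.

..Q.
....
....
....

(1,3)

Branch on row 2: col 1 → 1.
Sum: 1 = 1.

1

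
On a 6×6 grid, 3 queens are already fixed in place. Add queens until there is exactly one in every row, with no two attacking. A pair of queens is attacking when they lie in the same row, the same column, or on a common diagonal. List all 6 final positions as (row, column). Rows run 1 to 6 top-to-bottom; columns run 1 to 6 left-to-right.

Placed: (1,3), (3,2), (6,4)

Row 2: attacked by (1,3)→{2,3,4}; (3,2)→{1,2,3}; (6,4)→{4}. Safe: 5, 6. Place at column 6.
Row 4: attacked by (1,3)→{3,6}; (2,6)→{4,6}; (3,2)→{1,2,3}; (6,4)→{2,4,6}. Safe: 5. Place at column 5.
Row 5: attacked by (1,3)→{3}; (2,6)→{3,6}; (3,2)→{2,4}; (4,5)→{4,5,6}; (6,4)→{3,4,5}. Safe: 1. Place at column 1.
Columns [3, 6, 2, 5, 1, 4], r−c [-2, -4, 1, -1, 4, 2], r+c [4, 8, 5, 9, 6, 10] are all distinct, so no two queens attack.

(1,3) (2,6) (3,2) (4,5) (5,1) (6,4)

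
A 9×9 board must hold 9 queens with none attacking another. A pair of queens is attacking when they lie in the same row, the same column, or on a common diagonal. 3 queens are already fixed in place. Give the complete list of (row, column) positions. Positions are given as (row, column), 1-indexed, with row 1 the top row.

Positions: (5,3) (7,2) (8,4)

(1,5) (2,1) (3,8) (4,6) (5,3) (6,7) (7,2) (8,4) (9,9)

Row 1: attacked by (5,3)→{3,7}; (7,2)→{2,8}; (8,4)→{4}. Safe: 1, 5, 6, 9. Place at column 5.
Row 2: attacked by (1,5)→{4,5,6}; (5,3)→{3,6}; (7,2)→{2,7}; (8,4)→{4}. Safe: 1, 8, 9. Place at column 1.
Row 3: attacked by (1,5)→{3,5,7}; (2,1)→{1,2}; (5,3)→{1,3,5}; (7,2)→{2,6}; (8,4)→{4,9}. Safe: 8. Place at column 8.
Row 4: attacked by (1,5)→{2,5,8}; (2,1)→{1,3}; (3,8)→{7,8,9}; (5,3)→{2,3,4}; (7,2)→{2,5}; (8,4)→{4,8}. Safe: 6. Place at column 6.
Row 6: attacked by (1,5)→{5}; (2,1)→{1,5}; (3,8)→{5,8}; (4,6)→{4,6,8}; (5,3)→{2,3,4}; (7,2)→{1,2,3}; (8,4)→{2,4,6}. Safe: 7, 9. Place at column 7.
Row 9: attacked by (1,5)→{5}; (2,1)→{1,8}; (3,8)→{2,8}; (4,6)→{1,6}; (5,3)→{3,7}; (6,7)→{4,7}; (7,2)→{2,4}; (8,4)→{3,4,5}. Safe: 9. Place at column 9.
Columns [5, 1, 8, 6, 3, 7, 2, 4, 9], r−c [-4, 1, -5, -2, 2, -1, 5, 4, 0], r+c [6, 3, 11, 10, 8, 13, 9, 12, 18] are all distinct, so no two queens attack.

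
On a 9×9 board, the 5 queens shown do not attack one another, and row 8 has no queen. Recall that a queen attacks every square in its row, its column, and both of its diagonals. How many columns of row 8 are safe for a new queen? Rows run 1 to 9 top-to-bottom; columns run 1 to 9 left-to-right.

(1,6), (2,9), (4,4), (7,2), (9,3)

(1,6) attacks row 8 at column 6.
(2,9) attacks row 8 at column 9 and diagonals 3.
(4,4) attacks row 8 at column 4 and diagonals 8.
(7,2) attacks row 8 at column 2 and diagonals 1, 3.
(9,3) attacks row 8 at column 3 and diagonals 2, 4.
Attacked columns: {1, 2, 3, 4, 6, 8, 9}. Safe: {5, 7}.

2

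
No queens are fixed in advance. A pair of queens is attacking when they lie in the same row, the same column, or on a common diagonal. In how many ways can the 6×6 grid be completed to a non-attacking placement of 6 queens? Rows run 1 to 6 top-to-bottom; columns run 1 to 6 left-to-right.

4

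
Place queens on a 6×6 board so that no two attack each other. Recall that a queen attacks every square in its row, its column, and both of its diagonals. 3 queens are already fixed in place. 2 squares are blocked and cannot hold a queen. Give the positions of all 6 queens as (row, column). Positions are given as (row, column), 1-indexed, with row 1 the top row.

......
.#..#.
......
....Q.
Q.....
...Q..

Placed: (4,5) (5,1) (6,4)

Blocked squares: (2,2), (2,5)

(1,3) (2,6) (3,2) (4,5) (5,1) (6,4)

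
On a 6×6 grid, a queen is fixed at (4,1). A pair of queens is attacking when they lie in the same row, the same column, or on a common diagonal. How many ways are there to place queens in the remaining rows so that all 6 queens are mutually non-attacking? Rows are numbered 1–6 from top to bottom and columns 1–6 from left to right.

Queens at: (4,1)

1

Branch on row 1: col 2 → 1; col 3 → 0; col 5 → 0; col 6 → 0.
Sum: 1 + 0 + 0 + 0 = 1.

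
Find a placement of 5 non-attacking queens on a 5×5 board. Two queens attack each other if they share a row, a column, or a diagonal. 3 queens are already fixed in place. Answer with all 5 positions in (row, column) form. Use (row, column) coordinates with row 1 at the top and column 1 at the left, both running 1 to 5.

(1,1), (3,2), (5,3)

(1,1) (2,4) (3,2) (4,5) (5,3)

Row 2: attacked by (1,1)→{1,2}; (3,2)→{1,2,3}; (5,3)→{3}. Safe: 4, 5. Place at column 4.
Row 4: attacked by (1,1)→{1,4}; (2,4)→{2,4}; (3,2)→{1,2,3}; (5,3)→{2,3,4}. Safe: 5. Place at column 5.
Columns [1, 4, 2, 5, 3], r−c [0, -2, 1, -1, 2], r+c [2, 6, 5, 9, 8] are all distinct, so no two queens attack.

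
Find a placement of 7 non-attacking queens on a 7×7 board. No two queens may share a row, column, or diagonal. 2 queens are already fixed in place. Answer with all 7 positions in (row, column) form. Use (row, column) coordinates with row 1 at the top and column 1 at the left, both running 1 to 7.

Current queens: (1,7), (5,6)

(1,7) (2,5) (3,3) (4,1) (5,6) (6,4) (7,2)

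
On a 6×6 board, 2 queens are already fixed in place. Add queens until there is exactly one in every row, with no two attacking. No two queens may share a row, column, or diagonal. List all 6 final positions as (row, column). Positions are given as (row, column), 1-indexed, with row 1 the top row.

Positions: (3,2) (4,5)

(1,3) (2,6) (3,2) (4,5) (5,1) (6,4)

Row 1: attacked by (3,2)→{2,4}; (4,5)→{2,5}. Safe: 1, 3, 6. Place at column 3.
Row 2: attacked by (1,3)→{2,3,4}; (3,2)→{1,2,3}; (4,5)→{3,5}. Safe: 6. Place at column 6.
Row 5: attacked by (1,3)→{3}; (2,6)→{3,6}; (3,2)→{2,4}; (4,5)→{4,5,6}. Safe: 1. Place at column 1.
Row 6: attacked by (1,3)→{3}; (2,6)→{2,6}; (3,2)→{2,5}; (4,5)→{3,5}; (5,1)→{1,2}. Safe: 4. Place at column 4.
Columns [3, 6, 2, 5, 1, 4], r−c [-2, -4, 1, -1, 4, 2], r+c [4, 8, 5, 9, 6, 10] are all distinct, so no two queens attack.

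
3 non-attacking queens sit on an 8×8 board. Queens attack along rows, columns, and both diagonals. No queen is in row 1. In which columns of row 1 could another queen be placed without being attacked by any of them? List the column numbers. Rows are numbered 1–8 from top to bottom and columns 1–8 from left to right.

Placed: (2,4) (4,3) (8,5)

columns 1, 2, 7, 8

(2,4) attacks row 1 at column 4 and diagonals 3, 5.
(4,3) attacks row 1 at column 3 and diagonals 6.
(8,5) attacks row 1 at column 5.
Attacked columns: {3, 4, 5, 6}. Safe: {1, 2, 7, 8}.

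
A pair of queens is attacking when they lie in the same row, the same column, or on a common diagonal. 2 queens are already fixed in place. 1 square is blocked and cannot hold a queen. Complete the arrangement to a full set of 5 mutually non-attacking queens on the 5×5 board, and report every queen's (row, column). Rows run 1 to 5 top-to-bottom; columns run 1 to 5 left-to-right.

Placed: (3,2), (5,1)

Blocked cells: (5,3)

Row 1: attacked by (3,2)→{2,4}; (5,1)→{1,5}. Safe: 3. Place at column 3.
Row 2: attacked by (1,3)→{2,3,4}; (3,2)→{1,2,3}; (5,1)→{1,4}. Safe: 5. Place at column 5.
Row 4: attacked by (1,3)→{3}; (2,5)→{3,5}; (3,2)→{1,2,3}; (5,1)→{1,2}. Safe: 4. Place at column 4.
Columns [3, 5, 2, 4, 1], r−c [-2, -3, 1, 0, 4], r+c [4, 7, 5, 8, 6] are all distinct, so no two queens attack.

(1,3) (2,5) (3,2) (4,4) (5,1)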